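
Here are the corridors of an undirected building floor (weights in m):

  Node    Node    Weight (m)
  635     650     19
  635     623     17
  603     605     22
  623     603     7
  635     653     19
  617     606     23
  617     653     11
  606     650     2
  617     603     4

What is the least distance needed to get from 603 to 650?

29 m

Running Dijkstra from 603:
603: 0
617: 4  (via 603)
623: 7  (via 603)
653: 15  (via 617)
605: 22  (via 603)
635: 24  (via 623)
606: 27  (via 617)
650: 29  (via 606)
Shortest route: 603 → 617 → 606 → 650 = 29 m.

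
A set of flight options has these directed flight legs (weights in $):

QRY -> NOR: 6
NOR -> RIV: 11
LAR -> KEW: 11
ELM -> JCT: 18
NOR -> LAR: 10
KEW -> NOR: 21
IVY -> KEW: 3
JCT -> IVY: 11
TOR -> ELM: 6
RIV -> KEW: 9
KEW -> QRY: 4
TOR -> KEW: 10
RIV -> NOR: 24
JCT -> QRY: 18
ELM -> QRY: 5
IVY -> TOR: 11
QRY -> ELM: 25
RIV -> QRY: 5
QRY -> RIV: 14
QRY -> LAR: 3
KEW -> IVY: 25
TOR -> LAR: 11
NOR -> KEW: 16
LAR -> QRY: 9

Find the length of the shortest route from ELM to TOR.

Running Dijkstra from ELM:
ELM: 0
QRY: 5  (via ELM)
LAR: 8  (via QRY)
NOR: 11  (via QRY)
JCT: 18  (via ELM)
RIV: 19  (via QRY)
KEW: 19  (via LAR)
IVY: 29  (via JCT)
TOR: 40  (via IVY)
Shortest route: ELM–JCT–IVY–TOR = $40.

$40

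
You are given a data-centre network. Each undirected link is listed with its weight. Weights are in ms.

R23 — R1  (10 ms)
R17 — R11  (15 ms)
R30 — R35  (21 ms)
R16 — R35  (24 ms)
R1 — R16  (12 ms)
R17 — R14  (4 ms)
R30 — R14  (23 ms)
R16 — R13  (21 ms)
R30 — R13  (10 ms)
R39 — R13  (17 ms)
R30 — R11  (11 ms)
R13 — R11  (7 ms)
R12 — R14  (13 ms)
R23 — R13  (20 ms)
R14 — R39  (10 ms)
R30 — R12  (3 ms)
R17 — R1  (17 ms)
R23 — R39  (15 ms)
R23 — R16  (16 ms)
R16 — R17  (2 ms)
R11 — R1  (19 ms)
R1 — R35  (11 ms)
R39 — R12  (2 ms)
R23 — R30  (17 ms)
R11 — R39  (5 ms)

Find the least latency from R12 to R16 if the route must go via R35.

Best R12 to R35: R12 → R30 → R35 costing 24
Best R35 to R16: R35 → R1 → R16 costing 23
Total via R35: 24 + 23 = 47 ms.

47 ms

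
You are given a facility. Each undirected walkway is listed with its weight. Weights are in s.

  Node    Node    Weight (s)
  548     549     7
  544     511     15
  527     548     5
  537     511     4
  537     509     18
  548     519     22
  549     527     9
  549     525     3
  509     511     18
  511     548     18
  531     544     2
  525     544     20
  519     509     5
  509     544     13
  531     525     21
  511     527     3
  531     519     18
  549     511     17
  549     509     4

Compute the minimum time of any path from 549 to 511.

Candidate routes:
549–509–511: 4+18 = 22
549–527–511: 9+3 = 12
549–548–527–511: 7+5+3 = 15
549–511: 17 = 17
The minimum is 12 s via 549–527–511.

12 s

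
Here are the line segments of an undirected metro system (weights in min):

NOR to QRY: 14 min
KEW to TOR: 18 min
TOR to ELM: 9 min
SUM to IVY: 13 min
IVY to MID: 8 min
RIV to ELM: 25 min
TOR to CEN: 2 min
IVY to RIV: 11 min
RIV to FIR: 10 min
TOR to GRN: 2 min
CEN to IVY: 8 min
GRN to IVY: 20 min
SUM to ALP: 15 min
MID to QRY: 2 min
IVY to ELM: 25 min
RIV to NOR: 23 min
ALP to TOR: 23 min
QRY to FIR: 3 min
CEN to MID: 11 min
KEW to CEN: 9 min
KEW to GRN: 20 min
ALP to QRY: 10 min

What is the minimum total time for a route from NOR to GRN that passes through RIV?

Best NOR to RIV: NOR–RIV costing 23
Best RIV to GRN: RIV–IVY–CEN–TOR–GRN costing 23
Total via RIV: 23 + 23 = 46 min.

46 min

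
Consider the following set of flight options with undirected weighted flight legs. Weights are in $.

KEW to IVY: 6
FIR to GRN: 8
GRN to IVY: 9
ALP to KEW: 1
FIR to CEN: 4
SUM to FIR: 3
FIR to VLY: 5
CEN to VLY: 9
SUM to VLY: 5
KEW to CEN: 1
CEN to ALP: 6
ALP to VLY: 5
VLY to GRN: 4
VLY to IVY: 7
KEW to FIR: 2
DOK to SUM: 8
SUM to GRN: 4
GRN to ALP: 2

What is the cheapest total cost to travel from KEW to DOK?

Settle nodes by increasing distance from KEW:
KEW: 0
ALP: 1  (via KEW)
CEN: 1  (via KEW)
FIR: 2  (via KEW)
GRN: 3  (via ALP)
SUM: 5  (via FIR)
VLY: 6  (via ALP)
IVY: 6  (via KEW)
DOK: 13  (via SUM)
Shortest route: KEW–FIR–SUM–DOK = $13.

$13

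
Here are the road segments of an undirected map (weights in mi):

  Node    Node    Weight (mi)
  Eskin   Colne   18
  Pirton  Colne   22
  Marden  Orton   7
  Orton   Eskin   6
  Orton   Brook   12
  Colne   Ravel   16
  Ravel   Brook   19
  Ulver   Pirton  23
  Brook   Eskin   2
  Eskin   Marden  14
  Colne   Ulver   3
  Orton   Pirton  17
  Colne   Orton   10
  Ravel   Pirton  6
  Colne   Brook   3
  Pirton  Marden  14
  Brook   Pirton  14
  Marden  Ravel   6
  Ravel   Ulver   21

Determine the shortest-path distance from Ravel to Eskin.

Compare a few routes:
Ravel–Marden–Eskin: 6+14 = 20
Ravel–Marden–Orton–Eskin: 6+7+6 = 19
Cheapest is Ravel–Marden–Orton–Eskin at 19 mi.

19 mi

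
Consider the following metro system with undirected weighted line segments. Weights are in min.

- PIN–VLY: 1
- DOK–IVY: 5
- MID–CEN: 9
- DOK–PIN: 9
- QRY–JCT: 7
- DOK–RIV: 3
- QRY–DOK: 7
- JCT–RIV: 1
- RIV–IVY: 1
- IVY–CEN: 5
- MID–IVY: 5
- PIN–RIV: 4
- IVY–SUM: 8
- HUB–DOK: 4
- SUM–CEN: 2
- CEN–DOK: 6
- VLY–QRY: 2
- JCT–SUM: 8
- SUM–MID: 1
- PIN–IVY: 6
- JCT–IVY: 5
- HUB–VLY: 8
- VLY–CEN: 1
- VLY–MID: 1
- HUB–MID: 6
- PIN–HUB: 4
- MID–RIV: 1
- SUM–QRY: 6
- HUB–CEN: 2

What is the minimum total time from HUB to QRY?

5 min

Shortest distances from HUB:
HUB: 0
CEN: 2  (via HUB)
VLY: 3  (via CEN)
DOK: 4  (via HUB)
MID: 4  (via VLY)
PIN: 4  (via HUB)
SUM: 4  (via CEN)
QRY: 5  (via VLY)
Shortest route: HUB → CEN → VLY → QRY = 5 min.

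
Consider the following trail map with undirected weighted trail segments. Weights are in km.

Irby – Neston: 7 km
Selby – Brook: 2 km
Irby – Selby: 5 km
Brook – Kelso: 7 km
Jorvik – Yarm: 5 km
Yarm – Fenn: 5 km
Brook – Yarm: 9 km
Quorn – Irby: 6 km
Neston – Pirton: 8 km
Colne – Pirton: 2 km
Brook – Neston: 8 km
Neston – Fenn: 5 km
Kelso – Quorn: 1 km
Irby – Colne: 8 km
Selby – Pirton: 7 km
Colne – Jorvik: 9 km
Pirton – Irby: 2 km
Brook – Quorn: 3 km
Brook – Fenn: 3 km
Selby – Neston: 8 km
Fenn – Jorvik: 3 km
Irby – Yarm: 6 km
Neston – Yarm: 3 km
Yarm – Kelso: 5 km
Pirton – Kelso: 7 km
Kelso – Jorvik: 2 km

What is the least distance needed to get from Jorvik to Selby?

8 km

Settle nodes by increasing distance from Jorvik:
Jorvik: 0
Kelso: 2  (via Jorvik)
Fenn: 3  (via Jorvik)
Quorn: 3  (via Kelso)
Yarm: 5  (via Jorvik)
Brook: 6  (via Fenn)
Selby: 8  (via Brook)
Shortest route: Jorvik → Fenn → Brook → Selby = 8 km.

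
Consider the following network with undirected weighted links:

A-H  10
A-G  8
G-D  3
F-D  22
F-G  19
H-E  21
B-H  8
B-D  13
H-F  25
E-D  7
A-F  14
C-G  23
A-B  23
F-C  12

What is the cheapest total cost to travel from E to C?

33

Candidate routes:
E → D → G → F → C: 7+3+19+12 = 41
E → D → G → C: 7+3+23 = 33
E → D → G → A → F → C: 7+3+8+14+12 = 44
E → D → F → C: 7+22+12 = 41
Cheapest is E → D → G → C at 33.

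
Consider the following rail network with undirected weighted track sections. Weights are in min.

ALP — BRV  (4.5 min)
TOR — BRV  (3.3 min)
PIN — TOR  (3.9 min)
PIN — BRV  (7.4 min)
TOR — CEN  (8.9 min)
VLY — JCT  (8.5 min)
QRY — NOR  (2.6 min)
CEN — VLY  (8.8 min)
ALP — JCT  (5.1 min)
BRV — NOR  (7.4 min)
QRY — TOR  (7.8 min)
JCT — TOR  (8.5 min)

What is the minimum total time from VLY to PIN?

Settle nodes by increasing distance from VLY:
VLY: 0
JCT: 8.5  (via VLY)
CEN: 8.8  (via VLY)
ALP: 13.6  (via JCT)
TOR: 17  (via JCT)
BRV: 18.1  (via ALP)
PIN: 20.9  (via TOR)
Shortest route: VLY → JCT → TOR → PIN = 20.9 min.

20.9 min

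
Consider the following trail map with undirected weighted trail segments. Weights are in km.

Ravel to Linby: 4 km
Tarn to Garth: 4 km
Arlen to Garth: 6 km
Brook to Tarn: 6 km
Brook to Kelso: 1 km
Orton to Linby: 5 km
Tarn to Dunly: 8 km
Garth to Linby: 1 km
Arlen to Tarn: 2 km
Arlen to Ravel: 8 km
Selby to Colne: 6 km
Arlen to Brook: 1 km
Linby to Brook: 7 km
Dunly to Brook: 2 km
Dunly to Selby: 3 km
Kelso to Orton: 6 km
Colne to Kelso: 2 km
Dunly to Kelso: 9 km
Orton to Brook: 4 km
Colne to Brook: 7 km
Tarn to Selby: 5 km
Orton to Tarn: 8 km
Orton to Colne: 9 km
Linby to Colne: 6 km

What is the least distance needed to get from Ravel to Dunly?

Compare a few routes:
Ravel → Linby → Brook → Dunly: 4+7+2 = 13
Ravel → Arlen → Brook → Dunly: 8+1+2 = 11
Ravel → Linby → Garth → Tarn → Arlen → Brook → Dunly: 4+1+4+2+1+2 = 14
Cheapest is Ravel → Arlen → Brook → Dunly at 11 km.

11 km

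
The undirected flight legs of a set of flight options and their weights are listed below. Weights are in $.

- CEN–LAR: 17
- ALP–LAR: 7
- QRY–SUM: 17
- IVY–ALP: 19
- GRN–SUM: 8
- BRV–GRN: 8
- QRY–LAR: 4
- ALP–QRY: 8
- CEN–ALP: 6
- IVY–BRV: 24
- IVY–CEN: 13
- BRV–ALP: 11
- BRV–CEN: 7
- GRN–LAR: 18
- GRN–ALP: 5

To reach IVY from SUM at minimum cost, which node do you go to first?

Candidate routes:
SUM - GRN - BRV - CEN - IVY: 8+8+7+13 = 36
SUM - GRN - ALP - IVY: 8+5+19 = 32
SUM - GRN - BRV - IVY: 8+8+24 = 40
Cheapest is SUM - GRN - ALP - IVY at $32.
So from SUM the first move is to GRN.

GRN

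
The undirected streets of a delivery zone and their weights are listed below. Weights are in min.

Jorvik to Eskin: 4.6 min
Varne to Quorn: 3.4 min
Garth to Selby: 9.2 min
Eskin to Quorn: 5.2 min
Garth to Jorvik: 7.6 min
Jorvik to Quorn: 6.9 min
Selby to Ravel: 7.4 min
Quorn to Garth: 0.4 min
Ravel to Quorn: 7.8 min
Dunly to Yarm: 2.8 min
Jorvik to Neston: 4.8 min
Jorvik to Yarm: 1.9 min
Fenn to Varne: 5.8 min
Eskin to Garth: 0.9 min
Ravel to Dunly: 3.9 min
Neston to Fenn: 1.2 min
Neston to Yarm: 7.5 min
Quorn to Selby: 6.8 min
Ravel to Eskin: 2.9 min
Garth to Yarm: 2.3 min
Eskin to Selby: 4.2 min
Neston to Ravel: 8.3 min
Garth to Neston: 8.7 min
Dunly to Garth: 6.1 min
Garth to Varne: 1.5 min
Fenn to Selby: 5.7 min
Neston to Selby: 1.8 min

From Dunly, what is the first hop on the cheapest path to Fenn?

Compare a few routes:
Dunly → Yarm → Neston → Fenn: 2.8+7.5+1.2 = 11.5
Dunly → Yarm → Jorvik → Neston → Fenn: 2.8+1.9+4.8+1.2 = 10.7
Cheapest is Dunly → Yarm → Jorvik → Neston → Fenn at 10.7 min.
So from Dunly the first move is to Yarm.

Yarm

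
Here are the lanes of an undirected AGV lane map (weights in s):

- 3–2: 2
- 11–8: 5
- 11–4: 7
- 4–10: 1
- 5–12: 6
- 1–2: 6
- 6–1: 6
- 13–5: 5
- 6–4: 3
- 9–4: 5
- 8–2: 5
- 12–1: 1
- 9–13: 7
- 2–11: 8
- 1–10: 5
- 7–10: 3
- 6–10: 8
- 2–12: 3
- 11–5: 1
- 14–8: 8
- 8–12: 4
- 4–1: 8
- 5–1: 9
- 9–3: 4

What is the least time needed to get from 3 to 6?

12 s

Settle nodes by increasing distance from 3:
3: 0
2: 2  (via 3)
9: 4  (via 3)
12: 5  (via 2)
1: 6  (via 12)
8: 7  (via 2)
4: 9  (via 9)
10: 10  (via 4)
11: 10  (via 2)
5: 11  (via 12)
13: 11  (via 9)
6: 12  (via 1)
Shortest route: 3–2–12–1–6 = 12 s.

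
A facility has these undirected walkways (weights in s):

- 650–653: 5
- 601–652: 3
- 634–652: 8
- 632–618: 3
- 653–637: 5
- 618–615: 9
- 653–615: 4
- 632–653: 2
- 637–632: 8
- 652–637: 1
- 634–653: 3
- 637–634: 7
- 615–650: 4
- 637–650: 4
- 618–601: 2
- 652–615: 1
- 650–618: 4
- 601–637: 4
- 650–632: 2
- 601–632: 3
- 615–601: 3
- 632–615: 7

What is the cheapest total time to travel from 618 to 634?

8 s

Shortest distances from 618:
618: 0
601: 2  (via 618)
632: 3  (via 618)
650: 4  (via 618)
653: 5  (via 632)
615: 5  (via 601)
652: 5  (via 601)
637: 6  (via 601)
634: 8  (via 653)
Shortest route: 618 → 632 → 653 → 634 = 8 s.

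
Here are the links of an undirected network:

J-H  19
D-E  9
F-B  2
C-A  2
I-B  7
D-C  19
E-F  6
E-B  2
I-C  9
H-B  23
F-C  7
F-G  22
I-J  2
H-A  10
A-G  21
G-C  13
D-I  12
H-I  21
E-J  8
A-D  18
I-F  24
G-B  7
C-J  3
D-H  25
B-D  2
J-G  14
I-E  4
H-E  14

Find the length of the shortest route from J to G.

14

Candidate routes:
J - G: 14 = 14
J - I - E - B - G: 2+4+2+7 = 15
J - I - B - G: 2+7+7 = 16
J - C - G: 3+13 = 16
The minimum is 14 via J - G.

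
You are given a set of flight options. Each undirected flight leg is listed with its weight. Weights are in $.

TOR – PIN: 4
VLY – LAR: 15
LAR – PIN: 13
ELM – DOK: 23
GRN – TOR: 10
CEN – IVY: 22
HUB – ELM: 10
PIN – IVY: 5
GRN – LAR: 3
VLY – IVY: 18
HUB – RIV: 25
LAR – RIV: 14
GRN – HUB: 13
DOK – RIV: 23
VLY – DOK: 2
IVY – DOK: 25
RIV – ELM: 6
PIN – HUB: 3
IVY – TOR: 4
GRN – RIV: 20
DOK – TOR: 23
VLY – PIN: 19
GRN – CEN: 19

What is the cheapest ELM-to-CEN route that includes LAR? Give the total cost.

$42

Best ELM to LAR: ELM → RIV → LAR costing 20
Shortest LAR→CEN: LAR → GRN → CEN = 22
Total via LAR: 20 + 22 = $42.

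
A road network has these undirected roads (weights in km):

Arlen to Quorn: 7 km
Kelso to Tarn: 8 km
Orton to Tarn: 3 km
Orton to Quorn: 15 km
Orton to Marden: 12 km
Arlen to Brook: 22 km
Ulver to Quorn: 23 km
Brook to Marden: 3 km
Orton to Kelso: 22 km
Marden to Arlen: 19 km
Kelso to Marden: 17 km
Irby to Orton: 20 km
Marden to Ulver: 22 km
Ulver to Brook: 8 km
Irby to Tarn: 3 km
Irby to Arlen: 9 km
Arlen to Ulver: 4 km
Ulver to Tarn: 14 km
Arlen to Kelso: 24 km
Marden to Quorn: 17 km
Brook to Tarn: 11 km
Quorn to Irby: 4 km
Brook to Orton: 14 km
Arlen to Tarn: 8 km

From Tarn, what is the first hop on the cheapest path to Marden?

Compare a few routes:
Tarn → Brook → Marden: 11+3 = 14
Tarn → Orton → Marden: 3+12 = 15
The minimum is 14 km via Tarn → Brook → Marden.
So from Tarn the first move is to Brook.

Brook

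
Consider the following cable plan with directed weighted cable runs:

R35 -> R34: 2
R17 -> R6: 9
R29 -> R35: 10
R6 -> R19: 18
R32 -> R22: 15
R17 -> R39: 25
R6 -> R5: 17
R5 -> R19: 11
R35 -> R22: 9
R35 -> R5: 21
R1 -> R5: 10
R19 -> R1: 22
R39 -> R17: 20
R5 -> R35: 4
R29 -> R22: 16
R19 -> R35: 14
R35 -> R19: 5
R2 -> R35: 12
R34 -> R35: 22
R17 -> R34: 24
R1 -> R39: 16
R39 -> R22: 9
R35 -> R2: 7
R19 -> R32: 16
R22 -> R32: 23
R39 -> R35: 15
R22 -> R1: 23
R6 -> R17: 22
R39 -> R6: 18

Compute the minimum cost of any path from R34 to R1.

Compare a few routes:
R34–R35–R5–R19–R1: 22+21+11+22 = 76
R34–R35–R22–R1: 22+9+23 = 54
R34–R35–R19–R1: 22+5+22 = 49
The minimum is 49 via R34–R35–R19–R1.

49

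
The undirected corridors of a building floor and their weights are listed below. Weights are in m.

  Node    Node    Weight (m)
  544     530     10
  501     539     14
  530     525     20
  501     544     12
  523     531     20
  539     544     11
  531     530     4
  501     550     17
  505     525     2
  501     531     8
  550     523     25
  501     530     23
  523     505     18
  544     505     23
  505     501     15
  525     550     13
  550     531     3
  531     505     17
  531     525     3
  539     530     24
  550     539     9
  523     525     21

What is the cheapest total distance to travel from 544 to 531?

14 m

Enumerating some paths:
544 - 539 - 550 - 531: 11+9+3 = 23
544 - 530 - 531: 10+4 = 14
544 - 501 - 531: 12+8 = 20
544 - 505 - 525 - 531: 23+2+3 = 28
The minimum is 14 m via 544 - 530 - 531.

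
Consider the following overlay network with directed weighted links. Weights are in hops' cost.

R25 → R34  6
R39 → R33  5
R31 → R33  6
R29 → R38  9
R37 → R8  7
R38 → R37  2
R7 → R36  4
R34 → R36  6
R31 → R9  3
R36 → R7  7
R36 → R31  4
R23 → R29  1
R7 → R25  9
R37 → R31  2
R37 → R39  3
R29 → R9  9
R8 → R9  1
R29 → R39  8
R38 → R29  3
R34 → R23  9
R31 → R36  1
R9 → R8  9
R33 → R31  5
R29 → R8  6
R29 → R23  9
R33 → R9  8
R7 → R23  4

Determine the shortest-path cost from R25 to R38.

Running Dijkstra from R25:
R25: 0
R34: 6  (via R25)
R36: 12  (via R34)
R23: 15  (via R34)
R31: 16  (via R36)
R29: 16  (via R23)
R7: 19  (via R36)
R9: 19  (via R31)
R33: 22  (via R31)
R8: 22  (via R29)
R39: 24  (via R29)
R38: 25  (via R29)
Shortest route: R25–R34–R23–R29–R38 = 25 hops' cost.

25 hops' cost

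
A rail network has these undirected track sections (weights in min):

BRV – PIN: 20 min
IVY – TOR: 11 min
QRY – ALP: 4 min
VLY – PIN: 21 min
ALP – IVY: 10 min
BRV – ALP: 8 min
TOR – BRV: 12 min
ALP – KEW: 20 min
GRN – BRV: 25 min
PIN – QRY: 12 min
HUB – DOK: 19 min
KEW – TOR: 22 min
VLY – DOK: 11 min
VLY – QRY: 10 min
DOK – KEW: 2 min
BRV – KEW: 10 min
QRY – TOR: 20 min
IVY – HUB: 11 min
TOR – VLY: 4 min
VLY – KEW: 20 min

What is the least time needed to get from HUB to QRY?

25 min

Candidate routes:
HUB → DOK → VLY → QRY: 19+11+10 = 40
HUB → IVY → TOR → QRY: 11+11+20 = 42
HUB → IVY → ALP → QRY: 11+10+4 = 25
HUB → IVY → TOR → VLY → QRY: 11+11+4+10 = 36
Cheapest is HUB → IVY → ALP → QRY at 25 min.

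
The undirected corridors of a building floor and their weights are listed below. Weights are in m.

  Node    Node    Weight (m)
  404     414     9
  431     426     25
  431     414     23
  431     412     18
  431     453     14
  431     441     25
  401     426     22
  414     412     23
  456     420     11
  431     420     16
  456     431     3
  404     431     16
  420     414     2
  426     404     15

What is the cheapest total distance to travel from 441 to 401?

72 m

Shortest distances from 441:
441: 0
431: 25  (via 441)
456: 28  (via 431)
420: 39  (via 456)
453: 39  (via 431)
414: 41  (via 420)
404: 41  (via 431)
412: 43  (via 431)
426: 50  (via 431)
401: 72  (via 426)
Shortest route: 441–431–426–401 = 72 m.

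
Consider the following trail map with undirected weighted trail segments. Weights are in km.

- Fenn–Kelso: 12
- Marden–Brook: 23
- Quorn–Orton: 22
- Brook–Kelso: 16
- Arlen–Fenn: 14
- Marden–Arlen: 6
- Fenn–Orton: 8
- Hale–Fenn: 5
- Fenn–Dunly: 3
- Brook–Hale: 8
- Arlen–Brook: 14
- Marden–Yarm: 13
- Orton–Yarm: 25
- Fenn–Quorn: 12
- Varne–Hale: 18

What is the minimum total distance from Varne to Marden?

Compare a few routes:
Varne–Hale–Brook–Marden: 18+8+23 = 49
Varne–Hale–Fenn–Orton–Yarm–Marden: 18+5+8+25+13 = 69
Varne–Hale–Brook–Arlen–Marden: 18+8+14+6 = 46
Varne–Hale–Fenn–Arlen–Marden: 18+5+14+6 = 43
The minimum is 43 km via Varne–Hale–Fenn–Arlen–Marden.

43 km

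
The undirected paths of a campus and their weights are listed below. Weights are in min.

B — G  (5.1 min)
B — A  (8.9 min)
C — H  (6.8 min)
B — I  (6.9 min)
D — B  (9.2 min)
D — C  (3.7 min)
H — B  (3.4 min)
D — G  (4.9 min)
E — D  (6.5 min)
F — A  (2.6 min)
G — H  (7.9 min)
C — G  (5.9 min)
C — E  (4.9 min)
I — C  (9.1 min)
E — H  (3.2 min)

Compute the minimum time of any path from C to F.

21.7 min

Enumerating some paths:
C–E–H–B–A–F: 4.9+3.2+3.4+8.9+2.6 = 23
C–H–B–A–F: 6.8+3.4+8.9+2.6 = 21.7
C–G–B–A–F: 5.9+5.1+8.9+2.6 = 22.5
The minimum is 21.7 min via C–H–B–A–F.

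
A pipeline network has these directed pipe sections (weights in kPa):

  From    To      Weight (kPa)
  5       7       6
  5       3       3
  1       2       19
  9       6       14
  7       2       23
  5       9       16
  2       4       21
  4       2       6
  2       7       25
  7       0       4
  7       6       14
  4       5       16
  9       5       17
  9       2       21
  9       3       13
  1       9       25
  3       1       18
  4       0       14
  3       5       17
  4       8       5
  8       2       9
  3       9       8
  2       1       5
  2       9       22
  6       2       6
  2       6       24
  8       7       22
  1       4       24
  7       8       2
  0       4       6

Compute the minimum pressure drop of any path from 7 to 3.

Compare a few routes:
7–8–2–4–5–3: 2+9+21+16+3 = 51
7–0–4–5–3: 4+6+16+3 = 29
7–8–2–9–3: 2+9+22+13 = 46
7–0–4–2–9–3: 4+6+6+22+13 = 51
Cheapest is 7–0–4–5–3 at 29 kPa.

29 kPa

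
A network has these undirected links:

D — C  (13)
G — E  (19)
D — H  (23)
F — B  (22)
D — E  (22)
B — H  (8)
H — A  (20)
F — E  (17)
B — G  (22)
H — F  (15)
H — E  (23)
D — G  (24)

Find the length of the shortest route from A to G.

Compare a few routes:
A–H–D–G: 20+23+24 = 67
A–H–E–G: 20+23+19 = 62
A–H–F–E–G: 20+15+17+19 = 71
A–H–B–G: 20+8+22 = 50
The minimum is 50 via A–H–B–G.

50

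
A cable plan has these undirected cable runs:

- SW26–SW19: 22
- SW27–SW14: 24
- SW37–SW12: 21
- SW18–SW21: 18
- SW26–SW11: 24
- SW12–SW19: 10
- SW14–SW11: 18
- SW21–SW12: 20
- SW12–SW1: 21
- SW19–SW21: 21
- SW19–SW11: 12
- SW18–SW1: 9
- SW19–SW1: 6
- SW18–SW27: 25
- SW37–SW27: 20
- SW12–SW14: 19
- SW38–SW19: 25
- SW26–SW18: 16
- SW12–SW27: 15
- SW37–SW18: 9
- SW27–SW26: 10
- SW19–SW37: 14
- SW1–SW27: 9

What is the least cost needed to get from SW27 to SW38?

Candidate routes:
SW27–SW1–SW19–SW38: 9+6+25 = 40
SW27–SW12–SW19–SW38: 15+10+25 = 50
The minimum is 40 via SW27–SW1–SW19–SW38.

40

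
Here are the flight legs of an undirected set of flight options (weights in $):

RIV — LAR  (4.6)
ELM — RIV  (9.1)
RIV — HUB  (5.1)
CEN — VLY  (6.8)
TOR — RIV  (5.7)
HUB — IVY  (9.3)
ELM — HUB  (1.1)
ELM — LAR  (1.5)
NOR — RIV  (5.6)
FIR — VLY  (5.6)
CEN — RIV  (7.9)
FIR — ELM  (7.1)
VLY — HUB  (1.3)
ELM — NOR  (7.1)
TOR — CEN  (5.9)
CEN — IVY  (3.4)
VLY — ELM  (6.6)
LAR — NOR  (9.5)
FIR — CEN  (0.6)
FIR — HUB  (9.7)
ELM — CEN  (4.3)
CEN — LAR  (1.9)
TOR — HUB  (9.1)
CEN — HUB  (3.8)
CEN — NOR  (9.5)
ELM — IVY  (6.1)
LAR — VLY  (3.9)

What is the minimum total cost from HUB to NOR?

$8.2

Candidate routes:
HUB - ELM - LAR - NOR: 1.1+1.5+9.5 = 12.1
HUB - RIV - NOR: 5.1+5.6 = 10.7
HUB - ELM - NOR: 1.1+7.1 = 8.2
The minimum is $8.2 via HUB - ELM - NOR.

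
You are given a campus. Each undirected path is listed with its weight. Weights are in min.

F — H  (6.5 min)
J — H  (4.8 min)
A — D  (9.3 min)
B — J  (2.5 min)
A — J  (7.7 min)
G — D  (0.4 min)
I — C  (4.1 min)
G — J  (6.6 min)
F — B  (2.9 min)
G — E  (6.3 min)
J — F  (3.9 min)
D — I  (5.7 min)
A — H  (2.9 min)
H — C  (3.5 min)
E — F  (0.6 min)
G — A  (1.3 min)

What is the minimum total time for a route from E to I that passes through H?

14.7 min

Best E to H: E → F → H costing 7.1
Shortest H→I: H → C → I = 7.6
Total via H: 7.1 + 7.6 = 14.7 min.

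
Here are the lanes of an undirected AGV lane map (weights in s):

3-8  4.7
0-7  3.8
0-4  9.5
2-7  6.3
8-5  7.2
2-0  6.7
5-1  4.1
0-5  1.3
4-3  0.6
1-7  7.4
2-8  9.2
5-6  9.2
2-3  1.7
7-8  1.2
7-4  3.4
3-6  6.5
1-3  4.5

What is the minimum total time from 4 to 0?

Running Dijkstra from 4:
4: 0
3: 0.6  (via 4)
2: 2.3  (via 3)
7: 3.4  (via 4)
8: 4.6  (via 7)
1: 5.1  (via 3)
6: 7.1  (via 3)
0: 7.2  (via 7)
Shortest route: 4–7–0 = 7.2 s.

7.2 s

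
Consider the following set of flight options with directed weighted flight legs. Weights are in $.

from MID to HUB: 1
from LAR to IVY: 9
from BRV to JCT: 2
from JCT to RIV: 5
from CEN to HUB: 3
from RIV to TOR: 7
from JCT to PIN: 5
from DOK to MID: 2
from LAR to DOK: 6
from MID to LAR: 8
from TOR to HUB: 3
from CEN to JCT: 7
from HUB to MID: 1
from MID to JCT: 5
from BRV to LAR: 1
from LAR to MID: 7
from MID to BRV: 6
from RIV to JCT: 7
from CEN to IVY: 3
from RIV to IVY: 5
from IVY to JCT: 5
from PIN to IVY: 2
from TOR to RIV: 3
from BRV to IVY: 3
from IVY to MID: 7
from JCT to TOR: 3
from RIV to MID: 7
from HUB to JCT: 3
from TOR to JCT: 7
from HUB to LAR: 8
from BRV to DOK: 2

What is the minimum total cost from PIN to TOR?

Settle nodes by increasing distance from PIN:
PIN: 0
IVY: 2  (via PIN)
JCT: 7  (via IVY)
MID: 9  (via IVY)
HUB: 10  (via MID)
TOR: 10  (via JCT)
Shortest route: PIN–IVY–JCT–TOR = $10.

$10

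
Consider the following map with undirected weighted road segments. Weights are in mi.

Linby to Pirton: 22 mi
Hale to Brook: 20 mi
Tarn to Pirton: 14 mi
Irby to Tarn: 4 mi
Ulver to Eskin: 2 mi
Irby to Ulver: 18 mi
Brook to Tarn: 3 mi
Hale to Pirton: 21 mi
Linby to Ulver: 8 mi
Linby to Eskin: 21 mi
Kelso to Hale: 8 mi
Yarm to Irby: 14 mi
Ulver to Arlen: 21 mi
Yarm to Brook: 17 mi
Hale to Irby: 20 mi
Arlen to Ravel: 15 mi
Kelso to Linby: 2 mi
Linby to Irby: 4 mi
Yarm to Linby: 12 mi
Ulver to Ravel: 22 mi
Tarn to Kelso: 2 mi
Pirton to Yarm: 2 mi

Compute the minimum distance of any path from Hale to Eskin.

20 mi

Running Dijkstra from Hale:
Hale: 0
Kelso: 8  (via Hale)
Tarn: 10  (via Kelso)
Linby: 10  (via Kelso)
Brook: 13  (via Tarn)
Irby: 14  (via Tarn)
Ulver: 18  (via Linby)
Eskin: 20  (via Ulver)
Shortest route: Hale–Kelso–Linby–Ulver–Eskin = 20 mi.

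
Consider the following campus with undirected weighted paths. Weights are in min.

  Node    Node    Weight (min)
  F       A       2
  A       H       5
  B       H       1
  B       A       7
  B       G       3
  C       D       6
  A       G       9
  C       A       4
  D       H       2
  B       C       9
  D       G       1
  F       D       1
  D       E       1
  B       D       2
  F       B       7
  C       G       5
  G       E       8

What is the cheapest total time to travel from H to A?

5 min

Shortest distances from H:
H: 0
B: 1  (via H)
D: 2  (via H)
E: 3  (via D)
F: 3  (via D)
G: 3  (via D)
A: 5  (via H)
Shortest route: H–A = 5 min.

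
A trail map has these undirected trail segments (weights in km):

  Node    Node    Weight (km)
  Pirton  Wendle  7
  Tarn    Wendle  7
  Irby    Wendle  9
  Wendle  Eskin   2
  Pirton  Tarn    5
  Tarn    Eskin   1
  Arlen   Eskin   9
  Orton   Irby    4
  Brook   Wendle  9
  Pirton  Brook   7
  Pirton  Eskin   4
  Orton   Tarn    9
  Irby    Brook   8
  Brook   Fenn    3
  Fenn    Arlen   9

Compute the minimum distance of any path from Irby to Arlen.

Settle nodes by increasing distance from Irby:
Irby: 0
Orton: 4  (via Irby)
Brook: 8  (via Irby)
Wendle: 9  (via Irby)
Fenn: 11  (via Brook)
Eskin: 11  (via Wendle)
Tarn: 12  (via Eskin)
Pirton: 15  (via Brook)
Arlen: 20  (via Fenn)
Shortest route: Irby–Brook–Fenn–Arlen = 20 km.

20 km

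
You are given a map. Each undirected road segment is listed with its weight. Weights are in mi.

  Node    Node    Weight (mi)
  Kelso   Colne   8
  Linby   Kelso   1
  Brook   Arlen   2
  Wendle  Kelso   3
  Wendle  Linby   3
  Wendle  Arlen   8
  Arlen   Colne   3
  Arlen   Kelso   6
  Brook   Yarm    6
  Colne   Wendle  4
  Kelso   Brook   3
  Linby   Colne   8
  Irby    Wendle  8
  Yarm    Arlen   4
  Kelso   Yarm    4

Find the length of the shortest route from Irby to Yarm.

Compare a few routes:
Irby - Wendle - Linby - Kelso - Yarm: 8+3+1+4 = 16
Irby - Wendle - Kelso - Yarm: 8+3+4 = 15
The minimum is 15 mi via Irby - Wendle - Kelso - Yarm.

15 mi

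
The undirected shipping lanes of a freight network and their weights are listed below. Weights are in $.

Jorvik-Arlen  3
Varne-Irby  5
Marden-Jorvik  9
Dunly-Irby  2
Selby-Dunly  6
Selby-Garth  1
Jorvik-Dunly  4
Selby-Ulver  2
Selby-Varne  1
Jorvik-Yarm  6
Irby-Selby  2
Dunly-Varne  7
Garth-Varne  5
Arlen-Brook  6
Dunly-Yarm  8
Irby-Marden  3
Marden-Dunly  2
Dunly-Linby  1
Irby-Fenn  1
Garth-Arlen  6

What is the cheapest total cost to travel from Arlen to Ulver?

Candidate routes:
Arlen–Jorvik–Dunly–Irby–Selby–Ulver: 3+4+2+2+2 = 13
Arlen–Jorvik–Dunly–Selby–Ulver: 3+4+6+2 = 15
Arlen–Garth–Selby–Ulver: 6+1+2 = 9
Arlen–Garth–Varne–Selby–Ulver: 6+5+1+2 = 14
The minimum is $9 via Arlen–Garth–Selby–Ulver.

$9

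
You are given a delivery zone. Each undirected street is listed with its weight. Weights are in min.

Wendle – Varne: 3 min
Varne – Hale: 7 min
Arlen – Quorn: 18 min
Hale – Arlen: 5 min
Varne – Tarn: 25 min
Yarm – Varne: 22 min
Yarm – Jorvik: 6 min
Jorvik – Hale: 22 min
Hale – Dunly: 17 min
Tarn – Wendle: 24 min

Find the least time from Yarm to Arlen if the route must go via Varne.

Best Yarm to Varne: Yarm → Varne costing 22
Best Varne to Arlen: Varne → Hale → Arlen costing 12
Total via Varne: 22 + 12 = 34 min.

34 min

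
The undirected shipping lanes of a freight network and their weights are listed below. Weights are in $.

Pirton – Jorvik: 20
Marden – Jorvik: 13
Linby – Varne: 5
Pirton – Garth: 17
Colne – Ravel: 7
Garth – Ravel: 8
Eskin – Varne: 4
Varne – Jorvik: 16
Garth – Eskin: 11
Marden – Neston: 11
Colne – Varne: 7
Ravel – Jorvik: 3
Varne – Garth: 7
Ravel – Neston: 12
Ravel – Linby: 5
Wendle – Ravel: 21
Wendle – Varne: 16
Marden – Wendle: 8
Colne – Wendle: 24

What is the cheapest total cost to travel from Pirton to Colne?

$30

Compare a few routes:
Pirton → Garth → Ravel → Colne: 17+8+7 = 32
Pirton → Jorvik → Ravel → Colne: 20+3+7 = 30
Pirton → Garth → Varne → Colne: 17+7+7 = 31
Cheapest is Pirton → Jorvik → Ravel → Colne at $30.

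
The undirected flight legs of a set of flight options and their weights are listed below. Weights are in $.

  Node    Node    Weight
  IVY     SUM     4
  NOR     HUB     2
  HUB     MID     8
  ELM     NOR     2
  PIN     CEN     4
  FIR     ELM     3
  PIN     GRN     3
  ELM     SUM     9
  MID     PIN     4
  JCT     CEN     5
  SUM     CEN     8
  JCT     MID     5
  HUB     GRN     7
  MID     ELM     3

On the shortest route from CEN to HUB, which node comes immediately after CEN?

Enumerating some paths:
CEN - PIN - MID - ELM - NOR - HUB: 4+4+3+2+2 = 15
CEN - PIN - MID - HUB: 4+4+8 = 16
CEN - PIN - GRN - HUB: 4+3+7 = 14
Cheapest is CEN - PIN - GRN - HUB at $14.
So from CEN the first move is to PIN.

PIN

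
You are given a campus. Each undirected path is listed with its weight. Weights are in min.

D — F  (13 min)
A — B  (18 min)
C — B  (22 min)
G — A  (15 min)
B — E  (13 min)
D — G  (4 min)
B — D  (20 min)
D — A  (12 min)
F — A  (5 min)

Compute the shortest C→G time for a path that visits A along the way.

55 min

Shortest C→A: C → B → A = 40
Best A to G: A → G costing 15
Total via A: 40 + 15 = 55 min.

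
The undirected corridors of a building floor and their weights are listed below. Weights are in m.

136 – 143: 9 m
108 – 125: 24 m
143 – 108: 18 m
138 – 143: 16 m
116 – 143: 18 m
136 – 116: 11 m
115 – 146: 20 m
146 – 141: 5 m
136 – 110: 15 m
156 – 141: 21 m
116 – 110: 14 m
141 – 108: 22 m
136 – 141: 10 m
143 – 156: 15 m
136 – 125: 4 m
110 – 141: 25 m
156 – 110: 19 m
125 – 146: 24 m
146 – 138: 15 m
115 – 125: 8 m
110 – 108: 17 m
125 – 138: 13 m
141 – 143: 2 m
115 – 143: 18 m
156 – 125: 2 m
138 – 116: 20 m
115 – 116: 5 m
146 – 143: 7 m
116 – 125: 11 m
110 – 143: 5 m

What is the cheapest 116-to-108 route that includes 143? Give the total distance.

Shortest 116→143: 116 → 143 = 18
Best 143 to 108: 143 → 108 costing 18
Total via 143: 18 + 18 = 36 m.

36 m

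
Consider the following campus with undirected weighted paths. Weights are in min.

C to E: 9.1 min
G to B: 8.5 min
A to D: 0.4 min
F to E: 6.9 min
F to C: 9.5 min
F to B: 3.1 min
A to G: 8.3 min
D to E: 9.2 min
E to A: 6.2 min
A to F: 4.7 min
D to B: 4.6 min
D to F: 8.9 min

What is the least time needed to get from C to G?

21.1 min

Running Dijkstra from C:
C: 0
E: 9.1  (via C)
F: 9.5  (via C)
B: 12.6  (via F)
A: 14.2  (via F)
D: 14.6  (via A)
G: 21.1  (via B)
Shortest route: C–F–B–G = 21.1 min.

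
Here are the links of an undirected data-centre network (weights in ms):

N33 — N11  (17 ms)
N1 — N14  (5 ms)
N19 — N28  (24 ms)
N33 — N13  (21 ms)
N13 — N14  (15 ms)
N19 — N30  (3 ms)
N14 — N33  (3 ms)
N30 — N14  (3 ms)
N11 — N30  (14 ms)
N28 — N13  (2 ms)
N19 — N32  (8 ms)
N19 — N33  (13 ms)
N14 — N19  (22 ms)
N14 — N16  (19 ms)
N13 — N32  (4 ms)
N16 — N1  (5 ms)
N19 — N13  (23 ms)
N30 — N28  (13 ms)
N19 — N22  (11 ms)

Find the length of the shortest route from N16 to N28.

26 ms

Shortest distances from N16:
N16: 0
N1: 5  (via N16)
N14: 10  (via N1)
N30: 13  (via N14)
N33: 13  (via N14)
N19: 16  (via N30)
N32: 24  (via N19)
N13: 25  (via N14)
N28: 26  (via N30)
Shortest route: N16 → N1 → N14 → N30 → N28 = 26 ms.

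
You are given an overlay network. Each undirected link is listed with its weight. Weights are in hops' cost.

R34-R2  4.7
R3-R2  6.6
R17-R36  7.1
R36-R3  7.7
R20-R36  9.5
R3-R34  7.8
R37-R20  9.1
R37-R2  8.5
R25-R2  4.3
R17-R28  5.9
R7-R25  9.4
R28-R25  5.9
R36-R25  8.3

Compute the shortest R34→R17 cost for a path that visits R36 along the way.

22.6 hops' cost

Best R34 to R36: R34–R3–R36 costing 15.5
Shortest R36→R17: R36–R17 = 7.1
Total via R36: 15.5 + 7.1 = 22.6 hops' cost.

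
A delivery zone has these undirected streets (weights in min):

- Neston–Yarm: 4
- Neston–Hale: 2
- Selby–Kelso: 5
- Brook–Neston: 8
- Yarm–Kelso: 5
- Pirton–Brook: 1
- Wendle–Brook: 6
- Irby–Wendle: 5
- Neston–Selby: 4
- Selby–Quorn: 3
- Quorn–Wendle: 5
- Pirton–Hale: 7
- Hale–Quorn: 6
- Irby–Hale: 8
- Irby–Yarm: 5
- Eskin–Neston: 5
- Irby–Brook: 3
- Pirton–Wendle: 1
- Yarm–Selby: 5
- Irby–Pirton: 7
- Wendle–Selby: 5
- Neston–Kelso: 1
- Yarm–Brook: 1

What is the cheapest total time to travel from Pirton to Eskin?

11 min

Shortest distances from Pirton:
Pirton: 0
Brook: 1  (via Pirton)
Wendle: 1  (via Pirton)
Yarm: 2  (via Brook)
Irby: 4  (via Brook)
Neston: 6  (via Yarm)
Quorn: 6  (via Wendle)
Selby: 6  (via Wendle)
Kelso: 7  (via Yarm)
Hale: 7  (via Pirton)
Eskin: 11  (via Neston)
Shortest route: Pirton–Brook–Yarm–Neston–Eskin = 11 min.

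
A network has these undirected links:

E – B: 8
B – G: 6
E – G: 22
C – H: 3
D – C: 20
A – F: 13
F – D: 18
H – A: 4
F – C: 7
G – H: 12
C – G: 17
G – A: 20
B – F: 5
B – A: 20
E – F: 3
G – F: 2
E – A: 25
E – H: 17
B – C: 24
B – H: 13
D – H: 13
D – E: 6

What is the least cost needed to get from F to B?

5

Candidate routes:
F–B: 5 = 5
F–G–B: 2+6 = 8
F–E–B: 3+8 = 11
The minimum is 5 via F–B.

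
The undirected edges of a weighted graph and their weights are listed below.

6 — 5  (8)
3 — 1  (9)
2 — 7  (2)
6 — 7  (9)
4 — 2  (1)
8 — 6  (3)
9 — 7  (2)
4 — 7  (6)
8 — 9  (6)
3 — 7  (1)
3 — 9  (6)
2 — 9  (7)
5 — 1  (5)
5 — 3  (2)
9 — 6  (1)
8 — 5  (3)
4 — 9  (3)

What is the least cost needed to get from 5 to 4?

Enumerating some paths:
5 → 3 → 7 → 4: 2+1+6 = 9
5 → 3 → 7 → 2 → 4: 2+1+2+1 = 6
5 → 3 → 7 → 9 → 4: 2+1+2+3 = 8
5 → 8 → 6 → 9 → 4: 3+3+1+3 = 10
The minimum is 6 via 5 → 3 → 7 → 2 → 4.

6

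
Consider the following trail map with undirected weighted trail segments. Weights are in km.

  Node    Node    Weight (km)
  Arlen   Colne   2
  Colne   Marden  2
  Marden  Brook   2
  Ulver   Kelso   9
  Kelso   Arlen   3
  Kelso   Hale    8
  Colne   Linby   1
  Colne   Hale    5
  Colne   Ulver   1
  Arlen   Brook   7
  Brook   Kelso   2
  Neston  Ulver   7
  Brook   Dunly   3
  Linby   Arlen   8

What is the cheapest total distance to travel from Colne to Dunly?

7 km

Settle nodes by increasing distance from Colne:
Colne: 0
Linby: 1  (via Colne)
Ulver: 1  (via Colne)
Marden: 2  (via Colne)
Arlen: 2  (via Colne)
Brook: 4  (via Marden)
Hale: 5  (via Colne)
Kelso: 5  (via Arlen)
Dunly: 7  (via Brook)
Shortest route: Colne → Marden → Brook → Dunly = 7 km.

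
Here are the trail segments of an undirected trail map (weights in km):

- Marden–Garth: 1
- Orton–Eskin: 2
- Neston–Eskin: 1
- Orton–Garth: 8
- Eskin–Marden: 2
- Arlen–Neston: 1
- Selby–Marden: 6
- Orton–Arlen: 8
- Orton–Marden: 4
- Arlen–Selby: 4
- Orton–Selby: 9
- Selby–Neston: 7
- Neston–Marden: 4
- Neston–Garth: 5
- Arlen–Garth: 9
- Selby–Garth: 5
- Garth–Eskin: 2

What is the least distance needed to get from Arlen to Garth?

Enumerating some paths:
Arlen - Neston - Eskin - Garth: 1+1+2 = 4
Arlen - Neston - Eskin - Marden - Garth: 1+1+2+1 = 5
Cheapest is Arlen - Neston - Eskin - Garth at 4 km.

4 km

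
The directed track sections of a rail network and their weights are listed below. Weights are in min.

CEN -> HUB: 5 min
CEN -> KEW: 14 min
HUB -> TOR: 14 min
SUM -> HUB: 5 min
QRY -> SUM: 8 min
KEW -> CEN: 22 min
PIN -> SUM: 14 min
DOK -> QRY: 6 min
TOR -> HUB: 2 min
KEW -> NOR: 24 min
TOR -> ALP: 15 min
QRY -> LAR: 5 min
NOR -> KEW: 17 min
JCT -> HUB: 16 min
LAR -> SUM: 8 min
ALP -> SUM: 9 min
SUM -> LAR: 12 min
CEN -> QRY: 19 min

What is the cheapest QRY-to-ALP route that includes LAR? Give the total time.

Shortest QRY→LAR: QRY → LAR = 5
Best LAR to ALP: LAR → SUM → HUB → TOR → ALP costing 42
Total via LAR: 5 + 42 = 47 min.

47 min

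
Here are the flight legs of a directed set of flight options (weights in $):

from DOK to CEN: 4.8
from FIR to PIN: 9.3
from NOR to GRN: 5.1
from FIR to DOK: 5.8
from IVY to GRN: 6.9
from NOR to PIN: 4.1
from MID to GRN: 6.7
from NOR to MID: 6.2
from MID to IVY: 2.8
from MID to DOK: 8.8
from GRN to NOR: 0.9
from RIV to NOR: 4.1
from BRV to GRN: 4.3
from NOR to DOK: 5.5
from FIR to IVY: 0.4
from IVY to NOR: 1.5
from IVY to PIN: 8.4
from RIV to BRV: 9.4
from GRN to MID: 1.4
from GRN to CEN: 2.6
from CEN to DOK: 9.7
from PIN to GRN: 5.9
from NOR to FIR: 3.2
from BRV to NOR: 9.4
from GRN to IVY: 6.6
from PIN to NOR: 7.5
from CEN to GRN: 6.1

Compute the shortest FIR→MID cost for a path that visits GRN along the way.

Shortest FIR→GRN: FIR → IVY → NOR → GRN = 7
Best GRN to MID: GRN → MID costing 1.4
Total via GRN: 7 + 1.4 = $8.4.

$8.4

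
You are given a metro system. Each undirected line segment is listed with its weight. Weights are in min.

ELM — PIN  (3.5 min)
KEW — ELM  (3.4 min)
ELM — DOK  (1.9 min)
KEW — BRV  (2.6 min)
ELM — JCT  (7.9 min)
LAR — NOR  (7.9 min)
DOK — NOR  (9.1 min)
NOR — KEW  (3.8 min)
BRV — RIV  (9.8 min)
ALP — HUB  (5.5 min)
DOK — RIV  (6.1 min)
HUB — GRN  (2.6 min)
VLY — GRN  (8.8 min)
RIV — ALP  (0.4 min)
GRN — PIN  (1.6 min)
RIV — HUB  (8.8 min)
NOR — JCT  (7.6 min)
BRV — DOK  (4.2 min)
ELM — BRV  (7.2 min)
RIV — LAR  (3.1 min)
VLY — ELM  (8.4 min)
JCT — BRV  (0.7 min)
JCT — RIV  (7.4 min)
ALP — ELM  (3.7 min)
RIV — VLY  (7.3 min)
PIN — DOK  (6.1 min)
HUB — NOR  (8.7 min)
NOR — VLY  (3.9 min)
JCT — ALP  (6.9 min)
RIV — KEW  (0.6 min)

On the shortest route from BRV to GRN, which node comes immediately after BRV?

KEW

Compare a few routes:
BRV - DOK - ELM - PIN - GRN: 4.2+1.9+3.5+1.6 = 11.2
BRV - KEW - ELM - PIN - GRN: 2.6+3.4+3.5+1.6 = 11.1
The minimum is 11.1 min via BRV - KEW - ELM - PIN - GRN.
So from BRV the first move is to KEW.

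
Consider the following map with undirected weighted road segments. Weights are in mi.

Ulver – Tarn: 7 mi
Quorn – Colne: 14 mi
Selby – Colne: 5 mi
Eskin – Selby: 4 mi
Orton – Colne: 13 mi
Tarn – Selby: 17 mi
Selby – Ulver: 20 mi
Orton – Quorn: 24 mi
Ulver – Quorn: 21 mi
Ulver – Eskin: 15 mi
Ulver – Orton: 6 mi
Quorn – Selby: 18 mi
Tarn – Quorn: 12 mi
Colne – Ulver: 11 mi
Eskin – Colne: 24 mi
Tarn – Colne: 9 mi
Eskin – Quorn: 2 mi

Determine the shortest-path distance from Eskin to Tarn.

14 mi

Compare a few routes:
Eskin - Selby - Tarn: 4+17 = 21
Eskin - Selby - Colne - Tarn: 4+5+9 = 18
Eskin - Ulver - Tarn: 15+7 = 22
Eskin - Quorn - Tarn: 2+12 = 14
The minimum is 14 mi via Eskin - Quorn - Tarn.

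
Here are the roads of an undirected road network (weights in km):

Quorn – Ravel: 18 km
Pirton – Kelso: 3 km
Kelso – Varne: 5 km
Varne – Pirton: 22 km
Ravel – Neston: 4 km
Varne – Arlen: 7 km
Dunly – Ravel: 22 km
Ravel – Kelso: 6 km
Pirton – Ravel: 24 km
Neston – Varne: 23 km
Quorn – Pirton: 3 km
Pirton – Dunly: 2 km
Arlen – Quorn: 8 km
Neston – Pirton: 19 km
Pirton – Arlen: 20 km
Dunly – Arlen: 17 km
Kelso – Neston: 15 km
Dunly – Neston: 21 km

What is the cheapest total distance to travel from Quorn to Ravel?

12 km

Enumerating some paths:
Quorn - Ravel: 18 = 18
Quorn - Pirton - Kelso - Ravel: 3+3+6 = 12
Cheapest is Quorn - Pirton - Kelso - Ravel at 12 km.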